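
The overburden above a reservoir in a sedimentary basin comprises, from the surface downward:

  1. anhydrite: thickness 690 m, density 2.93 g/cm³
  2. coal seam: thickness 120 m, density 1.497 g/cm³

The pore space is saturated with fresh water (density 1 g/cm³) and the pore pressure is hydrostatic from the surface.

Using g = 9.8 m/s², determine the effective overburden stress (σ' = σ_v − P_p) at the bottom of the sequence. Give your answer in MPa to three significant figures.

13.6 MPa

Overburden (lithostatic) stress σ_v:
anhydrite: 2930 kg/m³ × 9.8 m/s² × 690 m = 1.981×10^7 Pa = 19.81 MPa
coal seam: 1497 kg/m³ × 9.8 m/s² × 120 m = 1.760×10^6 Pa = 1.760 MPa
Total = 19.81 + 1.760 = 21.573 MPa
Pore pressure P_p = 1000 kg/m³ × 9.8 m/s² × 810 m = 7.938×10^6 Pa = 7.938 MPa
Effective stress σ' = σ_v − P_p = 21.57 − 7.938 = 13.635 MPa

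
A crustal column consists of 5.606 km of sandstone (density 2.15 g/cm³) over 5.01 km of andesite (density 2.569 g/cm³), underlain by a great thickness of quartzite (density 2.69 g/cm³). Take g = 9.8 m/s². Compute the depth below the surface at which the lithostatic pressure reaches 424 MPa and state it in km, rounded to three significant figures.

17.4 km

Pressure at base of upper layers: 2150×9.8×5606 + 2569×9.8×5010 = 2.443×10^8 Pa = 244.3 MPa
Remaining pressure to be supplied by quartzite: 4.240×10^8 − 2.443×10^8 = 1.797×10^8 Pa
Additional depth in quartzite = 1.797×10^8 Pa / (2690 kg/m³ × 9.8 m/s²) = 6818.5 m
Total depth = 10616 m + 6818.5 m = 17434 m
= 17.434 km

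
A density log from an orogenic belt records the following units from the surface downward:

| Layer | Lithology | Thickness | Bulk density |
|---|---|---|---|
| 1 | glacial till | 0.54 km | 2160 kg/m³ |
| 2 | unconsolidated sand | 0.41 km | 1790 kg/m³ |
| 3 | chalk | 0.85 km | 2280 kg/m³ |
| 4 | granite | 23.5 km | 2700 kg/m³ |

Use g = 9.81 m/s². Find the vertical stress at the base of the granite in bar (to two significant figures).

6600 bar

glacial till: 2160 kg/m³ × 9.81 m/s² × 540 m = 1.144×10^7 Pa = 114.4 bar
unconsolidated sand: 1790 kg/m³ × 9.81 m/s² × 410 m = 7.200×10^6 Pa = 72.00 bar
chalk: 2280 kg/m³ × 9.81 m/s² × 850 m = 1.901×10^7 Pa = 190.1 bar
granite: 2700 kg/m³ × 9.81 m/s² × 23500 m = 6.224×10^8 Pa = 6224 bar
Total = 114.4 + 72.00 + 190.1 + 6224 = 6601.0 bar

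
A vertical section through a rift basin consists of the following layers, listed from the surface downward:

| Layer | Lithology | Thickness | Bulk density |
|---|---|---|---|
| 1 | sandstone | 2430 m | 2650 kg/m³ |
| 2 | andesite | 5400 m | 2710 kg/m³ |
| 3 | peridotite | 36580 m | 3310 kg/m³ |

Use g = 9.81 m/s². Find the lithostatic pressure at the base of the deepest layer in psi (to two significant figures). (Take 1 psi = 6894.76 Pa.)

200000 psi

sandstone: 2650 kg/m³ × 9.81 m/s² × 2430 m = 6.317×10^7 Pa = 9162 psi
andesite: 2710 kg/m³ × 9.81 m/s² × 5400 m = 1.436×10^8 Pa = 20822 psi
peridotite: 3310 kg/m³ × 9.81 m/s² × 36580 m = 1.188×10^9 Pa = 1.723×10^5 psi
Total = 9162 + 20822 + 1.723×10^5 = 2.0226×10^5 psi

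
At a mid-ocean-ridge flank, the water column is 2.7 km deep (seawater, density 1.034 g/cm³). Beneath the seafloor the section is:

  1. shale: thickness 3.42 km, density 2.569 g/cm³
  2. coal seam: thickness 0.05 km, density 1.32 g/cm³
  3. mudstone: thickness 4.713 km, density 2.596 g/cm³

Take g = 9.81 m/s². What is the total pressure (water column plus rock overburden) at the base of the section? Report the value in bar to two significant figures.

2300 bar

seawater: 1034 kg/m³ × 9.81 m/s² × 2700 m = 2.739×10^7 Pa = 273.9 bar
shale: 2569 kg/m³ × 9.81 m/s² × 3420 m = 8.619×10^7 Pa = 861.9 bar
coal seam: 1320 kg/m³ × 9.81 m/s² × 50 m = 6.475×10^5 Pa = 6.475 bar
mudstone: 2596 kg/m³ × 9.81 m/s² × 4713 m = 1.200×10^8 Pa = 1200 bar
Total = 273.9 + 861.9 + 6.475 + 1200 = 2342.5 bar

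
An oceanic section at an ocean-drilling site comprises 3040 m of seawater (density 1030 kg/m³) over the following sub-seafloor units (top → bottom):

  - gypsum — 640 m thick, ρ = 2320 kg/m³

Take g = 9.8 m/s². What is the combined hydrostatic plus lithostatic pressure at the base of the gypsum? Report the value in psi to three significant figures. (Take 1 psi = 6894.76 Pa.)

seawater: 1030 kg/m³ × 9.8 m/s² × 3040 m = 3.069×10^7 Pa = 4451 psi
gypsum: 2320 kg/m³ × 9.8 m/s² × 640 m = 1.455×10^7 Pa = 2110 psi
Total = 4451 + 2110 = 6561.0 psi

6560 psi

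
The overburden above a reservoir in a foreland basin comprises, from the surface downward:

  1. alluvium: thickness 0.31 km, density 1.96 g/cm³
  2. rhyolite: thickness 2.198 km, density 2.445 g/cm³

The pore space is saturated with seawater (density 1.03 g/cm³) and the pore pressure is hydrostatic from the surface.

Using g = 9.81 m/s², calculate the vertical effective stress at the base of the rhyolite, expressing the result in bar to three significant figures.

333 bar

Overburden (lithostatic) stress σ_v:
alluvium: 1960 kg/m³ × 9.81 m/s² × 310 m = 5.961×10^6 Pa = 5.961 MPa
rhyolite: 2445 kg/m³ × 9.81 m/s² × 2198 m = 5.272×10^7 Pa = 52.72 MPa
Total = 5.961 + 52.72 = 58.681 MPa
Pore pressure P_p = 1030 kg/m³ × 9.81 m/s² × 2508 m = 2.534×10^7 Pa = 25.34 MPa
Effective stress σ' = σ_v − P_p = 58.68 − 25.34 = 33.339 MPa = 333.39 bar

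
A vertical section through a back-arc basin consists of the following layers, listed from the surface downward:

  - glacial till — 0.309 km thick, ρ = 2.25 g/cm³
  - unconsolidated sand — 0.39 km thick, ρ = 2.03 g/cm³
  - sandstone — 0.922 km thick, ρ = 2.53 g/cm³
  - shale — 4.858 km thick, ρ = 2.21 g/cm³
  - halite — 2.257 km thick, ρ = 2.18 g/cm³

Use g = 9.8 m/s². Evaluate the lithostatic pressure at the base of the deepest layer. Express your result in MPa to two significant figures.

glacial till: 2250 kg/m³ × 9.8 m/s² × 309 m = 6.813×10^6 Pa = 6.813 MPa
unconsolidated sand: 2030 kg/m³ × 9.8 m/s² × 390 m = 7.759×10^6 Pa = 7.759 MPa
sandstone: 2530 kg/m³ × 9.8 m/s² × 922 m = 2.286×10^7 Pa = 22.86 MPa
shale: 2210 kg/m³ × 9.8 m/s² × 4858 m = 1.052×10^8 Pa = 105.2 MPa
halite: 2180 kg/m³ × 9.8 m/s² × 2257 m = 4.822×10^7 Pa = 48.22 MPa
Total = 6.813 + 7.759 + 22.86 + 105.2 + 48.22 = 190.87 MPa

190 MPa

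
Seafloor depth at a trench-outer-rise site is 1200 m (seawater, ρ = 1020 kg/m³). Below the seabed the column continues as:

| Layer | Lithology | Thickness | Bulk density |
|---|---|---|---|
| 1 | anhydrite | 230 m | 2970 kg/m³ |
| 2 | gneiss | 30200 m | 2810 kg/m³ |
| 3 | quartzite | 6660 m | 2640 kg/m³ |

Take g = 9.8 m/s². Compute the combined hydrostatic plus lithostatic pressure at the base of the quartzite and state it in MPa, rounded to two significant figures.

seawater: 1020 kg/m³ × 9.8 m/s² × 1200 m = 1.200×10^7 Pa = 12.00 MPa
anhydrite: 2970 kg/m³ × 9.8 m/s² × 230 m = 6.694×10^6 Pa = 6.694 MPa
gneiss: 2810 kg/m³ × 9.8 m/s² × 30200 m = 8.316×10^8 Pa = 831.6 MPa
quartzite: 2640 kg/m³ × 9.8 m/s² × 6660 m = 1.723×10^8 Pa = 172.3 MPa
Total = 12.00 + 6.694 + 831.6 + 172.3 = 1022.6 MPa

1000 MPa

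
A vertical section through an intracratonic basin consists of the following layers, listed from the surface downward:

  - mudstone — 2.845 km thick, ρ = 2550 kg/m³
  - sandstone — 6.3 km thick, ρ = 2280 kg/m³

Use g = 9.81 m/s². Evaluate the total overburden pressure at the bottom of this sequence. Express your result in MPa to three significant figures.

212 MPa

mudstone: 2550 kg/m³ × 9.81 m/s² × 2845 m = 7.117×10^7 Pa = 71.17 MPa
sandstone: 2280 kg/m³ × 9.81 m/s² × 6300 m = 1.409×10^8 Pa = 140.9 MPa
Total = 71.17 + 140.9 = 212.08 MPa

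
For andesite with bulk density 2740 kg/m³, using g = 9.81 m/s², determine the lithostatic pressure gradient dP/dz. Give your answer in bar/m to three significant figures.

dP/dz = ρg = 2740 kg/m³ × 9.81 m/s² = 26879 Pa/m
= 26879 Pa/m × (1 bar/m / 1.0000×10^5 Pa/m) = 0.26879 bar/m

0.269 bar/m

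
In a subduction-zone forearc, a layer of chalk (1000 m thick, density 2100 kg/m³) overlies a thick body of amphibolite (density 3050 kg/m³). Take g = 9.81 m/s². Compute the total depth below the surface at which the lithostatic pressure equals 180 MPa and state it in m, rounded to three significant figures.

6330 m

Pressure at base of upper layers: 2100×9.81×1000 = 2.060×10^7 Pa = 20.60 MPa
Remaining pressure to be supplied by amphibolite: 1.800×10^8 − 2.060×10^7 = 1.594×10^8 Pa
Additional depth in amphibolite = 1.594×10^8 Pa / (3050 kg/m³ × 9.81 m/s²) = 5327.4 m
Total depth = 1000 m + 5327.4 m = 6327.4 m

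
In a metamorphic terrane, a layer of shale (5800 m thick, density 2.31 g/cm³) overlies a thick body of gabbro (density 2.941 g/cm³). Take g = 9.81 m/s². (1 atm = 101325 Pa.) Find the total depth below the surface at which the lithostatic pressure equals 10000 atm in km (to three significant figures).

Pressure at base of upper layers: 2310×9.81×5800 = 1.314×10^8 Pa = 1297 atm
Remaining pressure to be supplied by gabbro: 1.013×10^9 − 1.314×10^8 = 8.818×10^8 Pa
Additional depth in gabbro = 8.818×10^8 Pa / (2941 kg/m³ × 9.81 m/s²) = 30564 m
Total depth = 5800 m + 30564 m = 36364 m
= 36.364 km

36.4 km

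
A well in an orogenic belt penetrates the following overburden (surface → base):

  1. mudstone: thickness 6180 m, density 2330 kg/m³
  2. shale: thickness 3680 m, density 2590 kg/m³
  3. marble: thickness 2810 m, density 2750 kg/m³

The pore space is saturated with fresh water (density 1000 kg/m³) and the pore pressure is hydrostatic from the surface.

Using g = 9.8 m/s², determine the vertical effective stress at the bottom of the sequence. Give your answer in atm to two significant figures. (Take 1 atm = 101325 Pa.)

Overburden (lithostatic) stress σ_v:
mudstone: 2330 kg/m³ × 9.8 m/s² × 6180 m = 1.411×10^8 Pa = 141.1 MPa
shale: 2590 kg/m³ × 9.8 m/s² × 3680 m = 9.341×10^7 Pa = 93.41 MPa
marble: 2750 kg/m³ × 9.8 m/s² × 2810 m = 7.573×10^7 Pa = 75.73 MPa
Total = 141.1 + 93.41 + 75.73 = 310.25 MPa
Pore pressure P_p = 1000 kg/m³ × 9.8 m/s² × 12670 m = 1.242×10^8 Pa = 124.2 MPa
Effective stress σ' = σ_v − P_p = 310.2 − 124.2 = 186.08 MPa = 1836.5 atm

1800 atm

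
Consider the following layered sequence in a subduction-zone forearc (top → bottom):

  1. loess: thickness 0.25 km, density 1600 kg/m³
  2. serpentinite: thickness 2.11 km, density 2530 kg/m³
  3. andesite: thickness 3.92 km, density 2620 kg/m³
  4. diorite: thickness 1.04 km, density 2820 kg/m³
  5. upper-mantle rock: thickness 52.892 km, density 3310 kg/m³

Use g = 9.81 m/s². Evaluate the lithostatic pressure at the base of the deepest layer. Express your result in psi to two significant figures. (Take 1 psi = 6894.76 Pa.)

loess: 1600 kg/m³ × 9.81 m/s² × 250 m = 3.924×10^6 Pa = 569.1 psi
serpentinite: 2530 kg/m³ × 9.81 m/s² × 2110 m = 5.237×10^7 Pa = 7595 psi
andesite: 2620 kg/m³ × 9.81 m/s² × 3920 m = 1.008×10^8 Pa = 14613 psi
diorite: 2820 kg/m³ × 9.81 m/s² × 1040 m = 2.877×10^7 Pa = 4173 psi
upper-mantle rock: 3310 kg/m³ × 9.81 m/s² × 52892 m = 1.717×10^9 Pa = 2.491×10^5 psi
Total = 569.1 + 7595 + 14613 + 4173 + 2.491×10^5 = 2.7605×10^5 psi

280000 psi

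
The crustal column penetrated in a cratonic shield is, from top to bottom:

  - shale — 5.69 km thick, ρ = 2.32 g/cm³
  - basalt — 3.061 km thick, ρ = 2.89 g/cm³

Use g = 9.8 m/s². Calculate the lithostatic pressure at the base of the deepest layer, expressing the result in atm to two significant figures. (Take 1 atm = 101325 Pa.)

shale: 2320 kg/m³ × 9.8 m/s² × 5690 m = 1.294×10^8 Pa = 1277 atm
basalt: 2890 kg/m³ × 9.8 m/s² × 3061 m = 8.669×10^7 Pa = 855.6 atm
Total = 1277 + 855.6 = 2132.4 atm

2100 atm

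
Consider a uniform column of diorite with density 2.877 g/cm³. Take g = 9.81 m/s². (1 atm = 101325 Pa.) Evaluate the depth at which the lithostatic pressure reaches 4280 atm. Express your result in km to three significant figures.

15.4 km

h = P/(ρg) = 4280 atm / (2877 kg/m³ × 9.81 m/s²) = 4.337×10^8 Pa / 28223 Pa/m = 15366 m
= 15.366 km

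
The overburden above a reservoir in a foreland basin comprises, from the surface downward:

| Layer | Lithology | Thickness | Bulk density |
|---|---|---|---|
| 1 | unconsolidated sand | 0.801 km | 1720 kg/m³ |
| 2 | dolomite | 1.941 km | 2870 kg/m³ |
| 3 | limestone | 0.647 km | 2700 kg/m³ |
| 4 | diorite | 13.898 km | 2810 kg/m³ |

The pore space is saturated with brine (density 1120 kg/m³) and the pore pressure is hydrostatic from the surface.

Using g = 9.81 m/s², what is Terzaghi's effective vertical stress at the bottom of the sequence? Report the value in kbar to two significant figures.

Overburden (lithostatic) stress σ_v:
unconsolidated sand: 1720 kg/m³ × 9.81 m/s² × 801 m = 1.352×10^7 Pa = 13.52 MPa
dolomite: 2870 kg/m³ × 9.81 m/s² × 1941 m = 5.465×10^7 Pa = 54.65 MPa
limestone: 2700 kg/m³ × 9.81 m/s² × 647 m = 1.714×10^7 Pa = 17.14 MPa
diorite: 2810 kg/m³ × 9.81 m/s² × 13898 m = 3.831×10^8 Pa = 383.1 MPa
Total = 13.52 + 54.65 + 17.14 + 383.1 = 468.41 MPa
Pore pressure P_p = 1120 kg/m³ × 9.81 m/s² × 17287 m = 1.899×10^8 Pa = 189.9 MPa
Effective stress σ' = σ_v − P_p = 468.4 − 189.9 = 278.48 MPa = 2.7848 kbar

2.8 kbar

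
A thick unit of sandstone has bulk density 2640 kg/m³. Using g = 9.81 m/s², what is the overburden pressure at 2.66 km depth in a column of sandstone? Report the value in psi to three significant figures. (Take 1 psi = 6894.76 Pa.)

9990 psi

sandstone: 2640 kg/m³ × 9.81 m/s² × 2660 m = 6.889×10^7 Pa = 9992 psi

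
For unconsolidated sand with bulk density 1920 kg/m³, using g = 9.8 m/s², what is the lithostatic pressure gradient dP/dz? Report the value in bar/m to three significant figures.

0.188 bar/m

dP/dz = ρg = 1920 kg/m³ × 9.8 m/s² = 18816 Pa/m
= 18816 Pa/m × (1 bar/m / 1.0000×10^5 Pa/m) = 0.18816 bar/m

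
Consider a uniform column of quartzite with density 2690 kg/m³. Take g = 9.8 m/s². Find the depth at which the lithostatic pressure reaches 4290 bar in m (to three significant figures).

h = P/(ρg) = 4290 bar / (2690 kg/m³ × 9.8 m/s²) = 4.290×10^8 Pa / 26362 Pa/m = 16273 m

16300 m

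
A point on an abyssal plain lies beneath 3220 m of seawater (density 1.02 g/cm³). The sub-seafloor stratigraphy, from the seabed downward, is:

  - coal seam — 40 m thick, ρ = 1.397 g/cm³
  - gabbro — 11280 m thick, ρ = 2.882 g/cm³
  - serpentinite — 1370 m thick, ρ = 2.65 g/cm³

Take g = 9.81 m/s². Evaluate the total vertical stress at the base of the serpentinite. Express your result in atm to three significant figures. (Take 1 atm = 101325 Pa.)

3820 atm

seawater: 1020 kg/m³ × 9.81 m/s² × 3220 m = 3.222×10^7 Pa = 318.0 atm
coal seam: 1397 kg/m³ × 9.81 m/s² × 40 m = 5.482×10^5 Pa = 5.410 atm
gabbro: 2882 kg/m³ × 9.81 m/s² × 11280 m = 3.189×10^8 Pa = 3147 atm
serpentinite: 2650 kg/m³ × 9.81 m/s² × 1370 m = 3.562×10^7 Pa = 351.5 atm
Total = 318.0 + 5.410 + 3147 + 351.5 = 3822.3 atm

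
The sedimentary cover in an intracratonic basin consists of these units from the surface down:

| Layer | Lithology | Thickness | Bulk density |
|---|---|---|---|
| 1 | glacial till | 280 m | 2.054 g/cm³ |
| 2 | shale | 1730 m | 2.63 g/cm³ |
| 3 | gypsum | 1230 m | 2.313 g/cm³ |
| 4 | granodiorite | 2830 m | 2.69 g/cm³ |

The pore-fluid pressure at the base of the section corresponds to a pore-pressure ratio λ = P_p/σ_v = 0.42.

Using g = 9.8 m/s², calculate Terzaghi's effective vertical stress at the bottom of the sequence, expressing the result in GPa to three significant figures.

Overburden (lithostatic) stress σ_v:
glacial till: 2054 kg/m³ × 9.8 m/s² × 280 m = 5.636×10^6 Pa = 5.636 MPa
shale: 2630 kg/m³ × 9.8 m/s² × 1730 m = 4.459×10^7 Pa = 44.59 MPa
gypsum: 2313 kg/m³ × 9.8 m/s² × 1230 m = 2.788×10^7 Pa = 27.88 MPa
granodiorite: 2690 kg/m³ × 9.8 m/s² × 2830 m = 7.460×10^7 Pa = 74.60 MPa
Total = 5.636 + 44.59 + 27.88 + 74.60 = 152.71 MPa
Pore pressure P_p = λ·σ_v = 0.42 × 152.7 MPa = 64.14 MPa
Effective stress σ' = σ_v − P_p = 152.7 − 64.14 = 88.572 MPa = 0.088572 GPa

0.0886 GPa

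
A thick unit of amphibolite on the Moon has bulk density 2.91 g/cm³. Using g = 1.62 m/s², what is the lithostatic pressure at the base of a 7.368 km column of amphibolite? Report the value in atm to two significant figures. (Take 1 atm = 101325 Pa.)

amphibolite: 2910 kg/m³ × 1.62 m/s² × 7368 m = 3.473×10^7 Pa = 342.8 atm

340 atm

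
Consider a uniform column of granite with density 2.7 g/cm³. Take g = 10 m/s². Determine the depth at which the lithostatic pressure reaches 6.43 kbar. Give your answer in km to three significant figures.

h = P/(ρg) = 6.43 kbar / (2700 kg/m³ × 10 m/s²) = 6.430×10^8 Pa / 27000 Pa/m = 23815 m
= 23.815 km

23.8 km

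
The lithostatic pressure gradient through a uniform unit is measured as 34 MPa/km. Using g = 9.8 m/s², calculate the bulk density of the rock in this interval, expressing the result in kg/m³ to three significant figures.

3470 kg/m³

ρ = (dP/dz)/g = 34 MPa/km / 9.8 m/s² = 34000 Pa/m / 9.8 m/s² = 3469.4 kg/m³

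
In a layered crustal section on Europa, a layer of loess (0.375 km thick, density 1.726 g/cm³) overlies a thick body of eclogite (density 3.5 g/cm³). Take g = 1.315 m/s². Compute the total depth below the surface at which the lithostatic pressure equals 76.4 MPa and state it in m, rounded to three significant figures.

16800 m

Pressure at base of upper layers: 1726×1.315×375 = 8.511×10^5 Pa = 0.8511 MPa
Remaining pressure to be supplied by eclogite: 7.640×10^7 − 8.511×10^5 = 7.555×10^7 Pa
Additional depth in eclogite = 7.555×10^7 Pa / (3500 kg/m³ × 1.315 m/s²) = 16415 m
Total depth = 375 m + 16415 m = 16790 m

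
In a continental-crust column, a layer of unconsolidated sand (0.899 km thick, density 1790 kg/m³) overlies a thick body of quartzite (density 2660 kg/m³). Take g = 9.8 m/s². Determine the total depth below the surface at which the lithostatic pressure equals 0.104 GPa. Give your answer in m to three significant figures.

4280 m

Pressure at base of upper layers: 1790×9.8×899 = 1.577×10^7 Pa = 0.01577 GPa
Remaining pressure to be supplied by quartzite: 1.040×10^8 − 1.577×10^7 = 8.823×10^7 Pa
Additional depth in quartzite = 8.823×10^7 Pa / (2660 kg/m³ × 9.8 m/s²) = 3384.6 m
Total depth = 899 m + 3384.6 m = 4283.6 m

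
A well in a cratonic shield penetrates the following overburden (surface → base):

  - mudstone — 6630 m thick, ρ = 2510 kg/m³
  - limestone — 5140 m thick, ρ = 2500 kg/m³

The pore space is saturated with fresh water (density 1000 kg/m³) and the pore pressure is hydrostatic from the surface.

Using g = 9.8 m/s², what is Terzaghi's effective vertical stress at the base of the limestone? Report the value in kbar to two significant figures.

Overburden (lithostatic) stress σ_v:
mudstone: 2510 kg/m³ × 9.8 m/s² × 6630 m = 1.631×10^8 Pa = 163.1 MPa
limestone: 2500 kg/m³ × 9.8 m/s² × 5140 m = 1.259×10^8 Pa = 125.9 MPa
Total = 163.1 + 125.9 = 289.01 MPa
Pore pressure P_p = 1000 kg/m³ × 9.8 m/s² × 11770 m = 1.153×10^8 Pa = 115.3 MPa
Effective stress σ' = σ_v − P_p = 289.0 − 115.3 = 173.67 MPa = 1.7367 kbar

1.7 kbar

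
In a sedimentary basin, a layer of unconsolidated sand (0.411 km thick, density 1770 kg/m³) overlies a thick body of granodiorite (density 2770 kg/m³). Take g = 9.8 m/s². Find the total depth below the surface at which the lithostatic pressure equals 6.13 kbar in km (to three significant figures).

Pressure at base of upper layers: 1770×9.8×411 = 7.129×10^6 Pa = 0.07129 kbar
Remaining pressure to be supplied by granodiorite: 6.130×10^8 − 7.129×10^6 = 6.059×10^8 Pa
Additional depth in granodiorite = 6.059×10^8 Pa / (2770 kg/m³ × 9.8 m/s²) = 22319 m
Total depth = 411 m + 22319 m = 22730 m
= 22.730 km

22.7 km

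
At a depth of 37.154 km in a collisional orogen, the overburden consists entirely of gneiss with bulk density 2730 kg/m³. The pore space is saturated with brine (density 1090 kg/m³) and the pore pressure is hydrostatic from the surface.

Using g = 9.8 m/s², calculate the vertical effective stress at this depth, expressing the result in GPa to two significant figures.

Overburden (lithostatic) stress σ_v:
gneiss: 2730 kg/m³ × 9.8 m/s² × 37154 m = 9.940×10^8 Pa = 994.0 MPa
Pore pressure P_p = 1090 kg/m³ × 9.8 m/s² × 37154 m = 3.969×10^8 Pa = 396.9 MPa
Effective stress σ' = σ_v − P_p = 994.0 − 396.9 = 597.14 MPa = 0.59714 GPa

0.60 GPa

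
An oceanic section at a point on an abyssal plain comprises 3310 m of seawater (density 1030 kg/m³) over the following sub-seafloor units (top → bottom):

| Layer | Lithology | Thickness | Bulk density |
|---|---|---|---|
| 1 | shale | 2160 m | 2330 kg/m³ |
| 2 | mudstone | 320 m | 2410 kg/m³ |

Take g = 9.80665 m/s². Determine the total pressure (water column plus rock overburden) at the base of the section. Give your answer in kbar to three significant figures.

0.904 kbar

seawater: 1030 kg/m³ × 9.80665 m/s² × 3310 m = 3.343×10^7 Pa = 0.3343 kbar
shale: 2330 kg/m³ × 9.80665 m/s² × 2160 m = 4.935×10^7 Pa = 0.4935 kbar
mudstone: 2410 kg/m³ × 9.80665 m/s² × 320 m = 7.563×10^6 Pa = 0.07563 kbar
Total = 0.3343 + 0.4935 + 0.07563 = 0.90352 kbar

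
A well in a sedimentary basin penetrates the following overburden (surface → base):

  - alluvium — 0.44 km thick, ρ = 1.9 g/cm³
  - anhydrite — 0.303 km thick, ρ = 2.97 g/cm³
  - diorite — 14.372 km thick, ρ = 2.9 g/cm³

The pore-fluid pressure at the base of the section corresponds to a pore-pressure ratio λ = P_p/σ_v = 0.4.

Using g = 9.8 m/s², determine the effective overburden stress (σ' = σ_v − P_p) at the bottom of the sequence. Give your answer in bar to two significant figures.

2600 bar

Overburden (lithostatic) stress σ_v:
alluvium: 1900 kg/m³ × 9.8 m/s² × 440 m = 8.193×10^6 Pa = 8.193 MPa
anhydrite: 2970 kg/m³ × 9.8 m/s² × 303 m = 8.819×10^6 Pa = 8.819 MPa
diorite: 2900 kg/m³ × 9.8 m/s² × 14372 m = 4.085×10^8 Pa = 408.5 MPa
Total = 8.193 + 8.819 + 408.5 = 425.46 MPa
Pore pressure P_p = λ·σ_v = 0.4 × 425.5 MPa = 170.2 MPa
Effective stress σ' = σ_v − P_p = 425.5 − 170.2 = 255.28 MPa = 2552.8 bar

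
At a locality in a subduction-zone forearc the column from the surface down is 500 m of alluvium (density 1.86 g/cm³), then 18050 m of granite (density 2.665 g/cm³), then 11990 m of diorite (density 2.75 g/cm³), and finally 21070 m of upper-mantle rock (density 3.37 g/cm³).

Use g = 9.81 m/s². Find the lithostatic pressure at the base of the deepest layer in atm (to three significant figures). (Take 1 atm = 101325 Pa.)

alluvium: 1860 kg/m³ × 9.81 m/s² × 500 m = 9.123×10^6 Pa = 90.04 atm
granite: 2665 kg/m³ × 9.81 m/s² × 18050 m = 4.719×10^8 Pa = 4657 atm
diorite: 2750 kg/m³ × 9.81 m/s² × 11990 m = 3.235×10^8 Pa = 3192 atm
upper-mantle rock: 3370 kg/m³ × 9.81 m/s² × 21070 m = 6.966×10^8 Pa = 6875 atm
Total = 90.04 + 4657 + 3192 + 6875 = 14814 atm

14800 atm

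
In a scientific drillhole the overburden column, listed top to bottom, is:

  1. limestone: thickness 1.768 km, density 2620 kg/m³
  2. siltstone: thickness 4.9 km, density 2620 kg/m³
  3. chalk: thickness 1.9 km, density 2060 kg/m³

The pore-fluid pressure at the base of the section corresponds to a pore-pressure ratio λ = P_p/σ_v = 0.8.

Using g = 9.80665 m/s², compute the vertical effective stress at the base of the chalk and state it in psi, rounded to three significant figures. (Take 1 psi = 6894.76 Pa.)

Overburden (lithostatic) stress σ_v:
limestone: 2620 kg/m³ × 9.80665 m/s² × 1768 m = 4.543×10^7 Pa = 45.43 MPa
siltstone: 2620 kg/m³ × 9.80665 m/s² × 4900 m = 1.259×10^8 Pa = 125.9 MPa
chalk: 2060 kg/m³ × 9.80665 m/s² × 1900 m = 3.838×10^7 Pa = 38.38 MPa
Total = 45.43 + 125.9 + 38.38 = 209.71 MPa
Pore pressure P_p = λ·σ_v = 0.8 × 209.7 MPa = 167.8 MPa
Effective stress σ' = σ_v − P_p = 209.7 − 167.8 = 41.941 MPa = 6083.1 psi

6080 psi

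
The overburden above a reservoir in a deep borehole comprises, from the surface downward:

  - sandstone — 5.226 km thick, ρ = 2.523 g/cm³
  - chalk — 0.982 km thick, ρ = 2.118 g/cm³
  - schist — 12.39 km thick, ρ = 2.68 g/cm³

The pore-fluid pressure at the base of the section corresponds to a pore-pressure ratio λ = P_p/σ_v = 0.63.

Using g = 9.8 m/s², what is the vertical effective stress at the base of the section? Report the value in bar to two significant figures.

1800 bar

Overburden (lithostatic) stress σ_v:
sandstone: 2523 kg/m³ × 9.8 m/s² × 5226 m = 1.292×10^8 Pa = 129.2 MPa
chalk: 2118 kg/m³ × 9.8 m/s² × 982 m = 2.038×10^7 Pa = 20.38 MPa
schist: 2680 kg/m³ × 9.8 m/s² × 12390 m = 3.254×10^8 Pa = 325.4 MPa
Total = 129.2 + 20.38 + 325.4 = 475.01 MPa
Pore pressure P_p = λ·σ_v = 0.63 × 475.0 MPa = 299.3 MPa
Effective stress σ' = σ_v − P_p = 475.0 − 299.3 = 175.75 MPa = 1757.5 bar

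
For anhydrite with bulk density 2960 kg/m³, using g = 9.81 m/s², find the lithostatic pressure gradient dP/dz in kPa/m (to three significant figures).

dP/dz = ρg = 2960 kg/m³ × 9.81 m/s² = 29038 Pa/m
= 29038 Pa/m × (1 kPa/m / 1000.0 Pa/m) = 29.038 kPa/m

29.0 kPa/m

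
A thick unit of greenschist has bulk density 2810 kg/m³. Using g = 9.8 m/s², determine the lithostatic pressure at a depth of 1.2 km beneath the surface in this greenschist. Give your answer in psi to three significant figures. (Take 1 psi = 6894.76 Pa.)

greenschist: 2810 kg/m³ × 9.8 m/s² × 1200 m = 3.305×10^7 Pa = 4793 psi

4790 psi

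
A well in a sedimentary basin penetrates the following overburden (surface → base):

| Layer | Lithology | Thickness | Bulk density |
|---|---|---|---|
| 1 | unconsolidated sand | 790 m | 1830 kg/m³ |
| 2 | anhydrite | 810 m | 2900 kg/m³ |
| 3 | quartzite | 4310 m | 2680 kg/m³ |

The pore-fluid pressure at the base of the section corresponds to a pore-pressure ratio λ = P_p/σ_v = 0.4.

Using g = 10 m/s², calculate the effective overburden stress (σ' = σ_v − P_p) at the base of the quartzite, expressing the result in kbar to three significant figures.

0.921 kbar

Overburden (lithostatic) stress σ_v:
unconsolidated sand: 1830 kg/m³ × 10 m/s² × 790 m = 1.446×10^7 Pa = 14.46 MPa
anhydrite: 2900 kg/m³ × 10 m/s² × 810 m = 2.349×10^7 Pa = 23.49 MPa
quartzite: 2680 kg/m³ × 10 m/s² × 4310 m = 1.155×10^8 Pa = 115.5 MPa
Total = 14.46 + 23.49 + 115.5 = 153.45 MPa
Pore pressure P_p = λ·σ_v = 0.4 × 153.5 MPa = 61.38 MPa
Effective stress σ' = σ_v − P_p = 153.5 − 61.38 = 92.073 MPa = 0.92073 kbar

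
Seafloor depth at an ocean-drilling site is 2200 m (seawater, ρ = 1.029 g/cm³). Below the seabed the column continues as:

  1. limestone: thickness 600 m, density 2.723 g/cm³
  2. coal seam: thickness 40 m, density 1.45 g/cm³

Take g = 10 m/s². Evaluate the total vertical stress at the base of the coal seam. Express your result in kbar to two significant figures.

0.40 kbar

seawater: 1029 kg/m³ × 10 m/s² × 2200 m = 2.264×10^7 Pa = 0.2264 kbar
limestone: 2723 kg/m³ × 10 m/s² × 600 m = 1.634×10^7 Pa = 0.1634 kbar
coal seam: 1450 kg/m³ × 10 m/s² × 40 m = 5.800×10^5 Pa = 5.800×10^-3 kbar
Total = 0.2264 + 0.1634 + 5.800×10^-3 = 0.39556 kbar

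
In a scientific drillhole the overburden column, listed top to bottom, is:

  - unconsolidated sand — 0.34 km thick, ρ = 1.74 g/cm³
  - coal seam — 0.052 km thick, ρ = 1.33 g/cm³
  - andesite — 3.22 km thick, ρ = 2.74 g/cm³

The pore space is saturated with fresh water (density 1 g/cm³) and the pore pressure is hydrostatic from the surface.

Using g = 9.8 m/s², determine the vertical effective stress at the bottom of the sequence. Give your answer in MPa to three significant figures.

57.5 MPa

Overburden (lithostatic) stress σ_v:
unconsolidated sand: 1740 kg/m³ × 9.8 m/s² × 340 m = 5.798×10^6 Pa = 5.798 MPa
coal seam: 1330 kg/m³ × 9.8 m/s² × 52 m = 6.778×10^5 Pa = 0.6778 MPa
andesite: 2740 kg/m³ × 9.8 m/s² × 3220 m = 8.646×10^7 Pa = 86.46 MPa
Total = 5.798 + 0.6778 + 86.46 = 92.939 MPa
Pore pressure P_p = 1000 kg/m³ × 9.8 m/s² × 3612 m = 3.540×10^7 Pa = 35.40 MPa
Effective stress σ' = σ_v − P_p = 92.94 − 35.40 = 57.541 MPa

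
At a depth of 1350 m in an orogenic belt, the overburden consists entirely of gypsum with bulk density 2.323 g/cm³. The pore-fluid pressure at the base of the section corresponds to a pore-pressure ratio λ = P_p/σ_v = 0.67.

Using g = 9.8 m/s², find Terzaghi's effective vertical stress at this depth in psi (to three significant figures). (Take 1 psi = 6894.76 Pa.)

1470 psi

Overburden (lithostatic) stress σ_v:
gypsum: 2323 kg/m³ × 9.8 m/s² × 1350 m = 3.073×10^7 Pa = 30.73 MPa
Pore pressure P_p = λ·σ_v = 0.67 × 30.73 MPa = 20.59 MPa
Effective stress σ' = σ_v − P_p = 30.73 − 20.59 = 10.142 MPa = 1471.0 psi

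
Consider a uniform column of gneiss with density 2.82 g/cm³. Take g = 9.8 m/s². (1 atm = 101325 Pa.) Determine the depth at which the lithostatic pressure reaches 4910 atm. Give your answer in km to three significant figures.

18.0 km

h = P/(ρg) = 4910 atm / (2820 kg/m³ × 9.8 m/s²) = 4.975×10^8 Pa / 27636 Pa/m = 18002 m
= 18.002 km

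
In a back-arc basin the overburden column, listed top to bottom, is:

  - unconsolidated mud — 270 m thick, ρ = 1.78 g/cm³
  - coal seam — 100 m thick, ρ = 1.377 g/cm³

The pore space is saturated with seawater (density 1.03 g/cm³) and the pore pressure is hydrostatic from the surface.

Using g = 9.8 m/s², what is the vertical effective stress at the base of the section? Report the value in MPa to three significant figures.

2.32 MPa

Overburden (lithostatic) stress σ_v:
unconsolidated mud: 1780 kg/m³ × 9.8 m/s² × 270 m = 4.710×10^6 Pa = 4.710 MPa
coal seam: 1377 kg/m³ × 9.8 m/s² × 100 m = 1.349×10^6 Pa = 1.349 MPa
Total = 4.710 + 1.349 = 6.0593 MPa
Pore pressure P_p = 1030 kg/m³ × 9.8 m/s² × 370 m = 3.735×10^6 Pa = 3.735 MPa
Effective stress σ' = σ_v − P_p = 6.059 − 3.735 = 2.3246 MPa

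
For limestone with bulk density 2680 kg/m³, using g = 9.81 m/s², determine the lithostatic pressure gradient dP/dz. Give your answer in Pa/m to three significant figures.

26300 Pa/m

dP/dz = ρg = 2680 kg/m³ × 9.81 m/s² = 26291 Pa/m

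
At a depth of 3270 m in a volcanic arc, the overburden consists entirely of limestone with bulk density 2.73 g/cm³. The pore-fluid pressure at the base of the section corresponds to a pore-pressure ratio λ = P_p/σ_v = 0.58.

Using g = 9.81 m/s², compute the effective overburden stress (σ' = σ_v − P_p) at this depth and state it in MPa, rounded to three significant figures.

36.8 MPa

Overburden (lithostatic) stress σ_v:
limestone: 2730 kg/m³ × 9.81 m/s² × 3270 m = 8.757×10^7 Pa = 87.57 MPa
Pore pressure P_p = λ·σ_v = 0.58 × 87.57 MPa = 50.79 MPa
Effective stress σ' = σ_v − P_p = 87.57 − 50.79 = 36.781 MPa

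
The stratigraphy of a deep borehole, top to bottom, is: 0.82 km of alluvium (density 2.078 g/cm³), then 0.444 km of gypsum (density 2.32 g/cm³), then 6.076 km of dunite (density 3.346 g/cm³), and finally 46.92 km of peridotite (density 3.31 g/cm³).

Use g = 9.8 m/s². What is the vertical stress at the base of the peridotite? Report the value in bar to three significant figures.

alluvium: 2078 kg/m³ × 9.8 m/s² × 820 m = 1.670×10^7 Pa = 167.0 bar
gypsum: 2320 kg/m³ × 9.8 m/s² × 444 m = 1.009×10^7 Pa = 100.9 bar
dunite: 3346 kg/m³ × 9.8 m/s² × 6076 m = 1.992×10^8 Pa = 1992 bar
peridotite: 3310 kg/m³ × 9.8 m/s² × 46920 m = 1.522×10^9 Pa = 15220 bar
Total = 167.0 + 100.9 + 1992 + 15220 = 17480 bar

17500 bar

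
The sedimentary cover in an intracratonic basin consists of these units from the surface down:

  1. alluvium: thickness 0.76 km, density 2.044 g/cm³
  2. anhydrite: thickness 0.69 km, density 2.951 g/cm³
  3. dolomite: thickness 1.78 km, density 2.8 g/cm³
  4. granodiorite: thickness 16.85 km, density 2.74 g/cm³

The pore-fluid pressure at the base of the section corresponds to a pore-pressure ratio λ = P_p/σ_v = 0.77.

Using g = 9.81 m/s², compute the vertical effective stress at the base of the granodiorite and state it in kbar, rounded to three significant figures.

1.24 kbar

Overburden (lithostatic) stress σ_v:
alluvium: 2044 kg/m³ × 9.81 m/s² × 760 m = 1.524×10^7 Pa = 15.24 MPa
anhydrite: 2951 kg/m³ × 9.81 m/s² × 690 m = 1.998×10^7 Pa = 19.98 MPa
dolomite: 2800 kg/m³ × 9.81 m/s² × 1780 m = 4.889×10^7 Pa = 48.89 MPa
granodiorite: 2740 kg/m³ × 9.81 m/s² × 16850 m = 4.529×10^8 Pa = 452.9 MPa
Total = 15.24 + 19.98 + 48.89 + 452.9 = 537.03 MPa
Pore pressure P_p = λ·σ_v = 0.77 × 537.0 MPa = 413.5 MPa
Effective stress σ' = σ_v − P_p = 537.0 − 413.5 = 123.52 MPa = 1.2352 kbar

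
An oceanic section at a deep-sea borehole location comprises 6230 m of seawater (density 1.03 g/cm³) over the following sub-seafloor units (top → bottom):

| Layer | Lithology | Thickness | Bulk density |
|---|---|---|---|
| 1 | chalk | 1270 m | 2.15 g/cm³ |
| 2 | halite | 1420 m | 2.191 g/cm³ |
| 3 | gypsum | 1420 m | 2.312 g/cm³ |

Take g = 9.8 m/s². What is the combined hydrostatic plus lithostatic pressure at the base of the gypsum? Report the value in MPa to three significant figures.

seawater: 1030 kg/m³ × 9.8 m/s² × 6230 m = 6.289×10^7 Pa = 62.89 MPa
chalk: 2150 kg/m³ × 9.8 m/s² × 1270 m = 2.676×10^7 Pa = 26.76 MPa
halite: 2191 kg/m³ × 9.8 m/s² × 1420 m = 3.049×10^7 Pa = 30.49 MPa
gypsum: 2312 kg/m³ × 9.8 m/s² × 1420 m = 3.217×10^7 Pa = 32.17 MPa
Total = 62.89 + 26.76 + 30.49 + 32.17 = 152.31 MPa

152 MPa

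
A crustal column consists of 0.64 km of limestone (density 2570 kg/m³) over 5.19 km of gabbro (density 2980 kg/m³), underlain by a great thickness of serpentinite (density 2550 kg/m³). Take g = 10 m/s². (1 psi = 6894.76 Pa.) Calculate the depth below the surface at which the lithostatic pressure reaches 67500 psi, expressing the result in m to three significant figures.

17400 m

Pressure at base of upper layers: 2570×10×640 + 2980×10×5190 = 1.711×10^8 Pa = 24817 psi
Remaining pressure to be supplied by serpentinite: 4.654×10^8 − 1.711×10^8 = 2.943×10^8 Pa
Additional depth in serpentinite = 2.943×10^8 Pa / (2550 kg/m³ × 10 m/s²) = 11541 m
Total depth = 5830 m + 11541 m = 17371 m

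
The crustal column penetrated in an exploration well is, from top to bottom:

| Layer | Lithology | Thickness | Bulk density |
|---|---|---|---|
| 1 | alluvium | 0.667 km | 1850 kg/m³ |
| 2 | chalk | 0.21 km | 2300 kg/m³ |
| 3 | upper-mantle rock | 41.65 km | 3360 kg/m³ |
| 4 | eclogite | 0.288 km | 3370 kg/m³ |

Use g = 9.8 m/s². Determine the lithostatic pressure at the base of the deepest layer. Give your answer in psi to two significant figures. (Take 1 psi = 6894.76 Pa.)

200000 psi

alluvium: 1850 kg/m³ × 9.8 m/s² × 667 m = 1.209×10^7 Pa = 1754 psi
chalk: 2300 kg/m³ × 9.8 m/s² × 210 m = 4.733×10^6 Pa = 686.5 psi
upper-mantle rock: 3360 kg/m³ × 9.8 m/s² × 41650 m = 1.371×10^9 Pa = 1.989×10^5 psi
eclogite: 3370 kg/m³ × 9.8 m/s² × 288 m = 9.511×10^6 Pa = 1380 psi
Total = 1754 + 686.5 + 1.989×10^5 + 1380 = 2.0273×10^5 psi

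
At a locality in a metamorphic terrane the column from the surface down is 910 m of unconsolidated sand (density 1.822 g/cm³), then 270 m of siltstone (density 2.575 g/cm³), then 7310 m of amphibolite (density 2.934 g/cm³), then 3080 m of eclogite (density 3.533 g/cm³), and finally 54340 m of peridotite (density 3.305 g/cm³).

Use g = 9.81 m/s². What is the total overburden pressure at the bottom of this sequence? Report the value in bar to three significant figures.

21000 bar

unconsolidated sand: 1822 kg/m³ × 9.81 m/s² × 910 m = 1.627×10^7 Pa = 162.7 bar
siltstone: 2575 kg/m³ × 9.81 m/s² × 270 m = 6.820×10^6 Pa = 68.20 bar
amphibolite: 2934 kg/m³ × 9.81 m/s² × 7310 m = 2.104×10^8 Pa = 2104 bar
eclogite: 3533 kg/m³ × 9.81 m/s² × 3080 m = 1.067×10^8 Pa = 1067 bar
peridotite: 3305 kg/m³ × 9.81 m/s² × 54340 m = 1.762×10^9 Pa = 17618 bar
Total = 162.7 + 68.20 + 2104 + 1067 + 17618 = 21020 bar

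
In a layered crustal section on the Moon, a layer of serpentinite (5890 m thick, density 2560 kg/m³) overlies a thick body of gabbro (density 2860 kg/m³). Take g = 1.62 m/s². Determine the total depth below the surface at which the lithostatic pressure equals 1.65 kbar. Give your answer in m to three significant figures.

36200 m

Pressure at base of upper layers: 2560×1.62×5890 = 2.443×10^7 Pa = 0.2443 kbar
Remaining pressure to be supplied by gabbro: 1.650×10^8 − 2.443×10^7 = 1.406×10^8 Pa
Additional depth in gabbro = 1.406×10^8 Pa / (2860 kg/m³ × 1.62 m/s²) = 30340 m
Total depth = 5890 m + 30340 m = 36230 m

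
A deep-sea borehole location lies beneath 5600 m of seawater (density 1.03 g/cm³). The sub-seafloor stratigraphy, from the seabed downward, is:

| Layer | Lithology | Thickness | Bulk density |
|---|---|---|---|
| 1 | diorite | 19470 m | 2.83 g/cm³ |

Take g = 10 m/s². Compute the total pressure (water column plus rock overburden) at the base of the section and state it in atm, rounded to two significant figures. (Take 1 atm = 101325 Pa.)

6000 atm

seawater: 1030 kg/m³ × 10 m/s² × 5600 m = 5.768×10^7 Pa = 569.3 atm
diorite: 2830 kg/m³ × 10 m/s² × 19470 m = 5.510×10^8 Pa = 5438 atm
Total = 569.3 + 5438 = 6007.2 atm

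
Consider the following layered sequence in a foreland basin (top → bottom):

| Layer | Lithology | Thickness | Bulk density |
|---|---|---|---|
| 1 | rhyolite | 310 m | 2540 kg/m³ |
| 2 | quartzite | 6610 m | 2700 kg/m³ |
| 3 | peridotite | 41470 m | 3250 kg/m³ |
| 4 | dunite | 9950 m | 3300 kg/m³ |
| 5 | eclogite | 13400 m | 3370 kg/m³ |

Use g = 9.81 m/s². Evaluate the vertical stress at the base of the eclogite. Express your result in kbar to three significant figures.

22.7 kbar

rhyolite: 2540 kg/m³ × 9.81 m/s² × 310 m = 7.724×10^6 Pa = 0.07724 kbar
quartzite: 2700 kg/m³ × 9.81 m/s² × 6610 m = 1.751×10^8 Pa = 1.751 kbar
peridotite: 3250 kg/m³ × 9.81 m/s² × 41470 m = 1.322×10^9 Pa = 13.22 kbar
dunite: 3300 kg/m³ × 9.81 m/s² × 9950 m = 3.221×10^8 Pa = 3.221 kbar
eclogite: 3370 kg/m³ × 9.81 m/s² × 13400 m = 4.430×10^8 Pa = 4.430 kbar
Total = 0.07724 + 1.751 + 13.22 + 3.221 + 4.430 = 22.701 kbar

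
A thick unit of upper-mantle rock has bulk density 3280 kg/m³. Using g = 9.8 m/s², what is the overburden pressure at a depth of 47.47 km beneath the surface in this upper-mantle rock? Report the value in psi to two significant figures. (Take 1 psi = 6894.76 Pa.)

upper-mantle rock: 3280 kg/m³ × 9.8 m/s² × 47470 m = 1.526×10^9 Pa = 2.213×10^5 psi

220000 psi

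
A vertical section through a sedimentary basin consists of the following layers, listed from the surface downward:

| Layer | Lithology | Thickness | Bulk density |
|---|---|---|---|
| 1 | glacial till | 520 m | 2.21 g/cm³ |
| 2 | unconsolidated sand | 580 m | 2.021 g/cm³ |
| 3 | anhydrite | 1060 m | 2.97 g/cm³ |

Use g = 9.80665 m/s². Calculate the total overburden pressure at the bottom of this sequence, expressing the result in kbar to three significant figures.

0.536 kbar

glacial till: 2210 kg/m³ × 9.80665 m/s² × 520 m = 1.127×10^7 Pa = 0.1127 kbar
unconsolidated sand: 2021 kg/m³ × 9.80665 m/s² × 580 m = 1.150×10^7 Pa = 0.1150 kbar
anhydrite: 2970 kg/m³ × 9.80665 m/s² × 1060 m = 3.087×10^7 Pa = 0.3087 kbar
Total = 0.1127 + 0.1150 + 0.3087 = 0.53638 kbar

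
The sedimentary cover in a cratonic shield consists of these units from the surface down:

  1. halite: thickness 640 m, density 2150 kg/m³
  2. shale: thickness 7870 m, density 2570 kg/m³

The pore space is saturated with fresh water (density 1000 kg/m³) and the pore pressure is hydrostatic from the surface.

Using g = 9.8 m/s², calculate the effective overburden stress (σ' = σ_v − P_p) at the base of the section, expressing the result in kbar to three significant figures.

1.28 kbar

Overburden (lithostatic) stress σ_v:
halite: 2150 kg/m³ × 9.8 m/s² × 640 m = 1.348×10^7 Pa = 13.48 MPa
shale: 2570 kg/m³ × 9.8 m/s² × 7870 m = 1.982×10^8 Pa = 198.2 MPa
Total = 13.48 + 198.2 = 211.70 MPa
Pore pressure P_p = 1000 kg/m³ × 9.8 m/s² × 8510 m = 8.340×10^7 Pa = 83.40 MPa
Effective stress σ' = σ_v − P_p = 211.7 − 83.40 = 128.30 MPa = 1.2830 kbar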